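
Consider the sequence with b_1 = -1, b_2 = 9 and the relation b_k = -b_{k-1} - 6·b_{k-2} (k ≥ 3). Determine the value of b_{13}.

Applying the relation repeatedly:
b_3 = -3  b_4 = -51  b_5 = 69  …  b_{10} = -51  b_{11} = -28011  b_{12} = 28317  b_{13} = 139749.

139749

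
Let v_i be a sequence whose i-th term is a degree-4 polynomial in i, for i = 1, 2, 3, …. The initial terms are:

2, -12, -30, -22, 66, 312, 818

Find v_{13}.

18050

1st diffs: -14, -18, 8, 88, 246, 506.
2nd diffs: -4, 26, 80, 158, 260.
3rd diffs: 30, 54, 78, 102.
4th diffs: 24, 24, 24 (constant).
Newton forward-difference form: v_i = 2 + (-14)·C(i-1,1) + (-4)·C(i-1,2) + 30·C(i-1,3) + 24·C(i-1,4).
At i = 13: i-1 = 12, so v_{13} = 2 - 168 - 264 + 6600 + 11880 = 18050.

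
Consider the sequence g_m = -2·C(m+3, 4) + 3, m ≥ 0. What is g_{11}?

-1999

C(14, 4) = 1001, so g_{11} = -1999.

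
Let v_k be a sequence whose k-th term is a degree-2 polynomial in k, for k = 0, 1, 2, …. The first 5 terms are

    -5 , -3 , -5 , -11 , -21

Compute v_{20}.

1st diffs: 2, -2, -6, -10.
2nd diffs: -4, -4, -4 (constant).
Newton forward-difference form: v_k = -5 + 2·C(k,1) + (-4)·C(k,2).
At k = 20: k = 20, so v_{20} = -5 + 40 - 760 = -725.

-725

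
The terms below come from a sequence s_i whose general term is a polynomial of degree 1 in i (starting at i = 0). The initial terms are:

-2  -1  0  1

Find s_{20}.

1st diffs: 1, 1, 1 (constant).
So s_i = i - 2.
Evaluating at i = 20 gives s_{20} = 18.

18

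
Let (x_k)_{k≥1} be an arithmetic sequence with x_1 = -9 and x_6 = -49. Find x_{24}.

Common difference d = (-49 - (-9)) / (6 - 1) = -8.
x_k = -9 + (k - 1)·(-8).
x_{24} = -9 + 23·(-8) = -193.

-193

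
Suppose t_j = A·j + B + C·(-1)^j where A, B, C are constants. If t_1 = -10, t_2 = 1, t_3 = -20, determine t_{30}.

Write the equations: A + B - C = -10; 2A + B + C = 1; 3A + B - C = -20.
Subtracting the first from the second: A + 2C = 11.
Subtracting the second from the third: A - 2C = -21.
Solving: C = 8, A = -5, then B = 3.
Therefore t_{30} = -150 + 3 + 8·1 = -139.

-139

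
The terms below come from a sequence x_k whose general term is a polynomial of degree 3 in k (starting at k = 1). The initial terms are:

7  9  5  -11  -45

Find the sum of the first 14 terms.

-7910

1st diffs: 2, -4, -16, -34.
2nd diffs: -6, -12, -18.
3rd diffs: -6, -6 (constant).
Newton forward-difference form: x_k = 7 + 2·C(k-1,1) + (-6)·C(k-1,2) + (-6)·C(k-1,3).
Continuing: …, -103, -191, -315, -481, …, x_{14} = -2151.
Summing k = 1..14 (14 terms) gives -7910.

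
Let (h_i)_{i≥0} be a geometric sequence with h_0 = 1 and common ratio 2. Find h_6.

64

h_i = 1·2^(i-0).
h_6 = 1·2^6 = 64.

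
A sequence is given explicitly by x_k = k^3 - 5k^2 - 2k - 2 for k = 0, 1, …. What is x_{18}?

4174

x_{18} = 1·18^3 - 5·18^2 - 2·18 - 2 = 4174.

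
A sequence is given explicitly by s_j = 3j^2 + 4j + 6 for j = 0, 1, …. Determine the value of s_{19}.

1165

s_{19} = 3·19^2 + 4·19 + 6 = 1165.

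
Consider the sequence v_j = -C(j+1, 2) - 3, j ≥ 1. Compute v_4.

-13

C(5, 2) = 10, so v_4 = -13.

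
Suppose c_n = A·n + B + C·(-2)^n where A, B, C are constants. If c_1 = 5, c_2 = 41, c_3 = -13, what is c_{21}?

-10485625

Write the equations: A + B - 2C = 5; 2A + B + 4C = 41; 3A + B - 8C = -13.
Subtracting the first from the second: A + 6C = 36.
Subtracting the second from the third: A - 12C = -54.
Solving: C = 5, A = 6, then B = 9.
Therefore c_{21} = 126 + 9 + 5·(-2097152) = -10485625.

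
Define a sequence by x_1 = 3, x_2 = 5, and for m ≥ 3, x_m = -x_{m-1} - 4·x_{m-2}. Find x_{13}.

Iterate the recurrence:
x_3 = -17  x_4 = -3  x_5 = 71  …  x_{10} = -2283  x_{11} = 527  x_{12} = 8605  x_{13} = -10713.

-10713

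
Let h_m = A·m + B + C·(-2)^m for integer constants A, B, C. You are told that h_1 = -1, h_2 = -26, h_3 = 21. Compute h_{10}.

-4114

Plug in m = 1, 2, 3: A + B - 2C = -1; 2A + B + 4C = -26; 3A + B - 8C = 21.
Subtracting the first from the second: A + 6C = -25.
Subtracting the second from the third: A - 12C = 47.
Solving: C = -4, A = -1, then B = -8.
So h_m = -1·m + (-8) + (-4)·(-2)^m; at m=10 this is -4114.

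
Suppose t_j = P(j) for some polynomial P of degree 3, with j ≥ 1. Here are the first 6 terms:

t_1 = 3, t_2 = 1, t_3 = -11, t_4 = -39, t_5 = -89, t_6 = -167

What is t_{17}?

1st diffs: -2, -12, -28, -50, -78.
2nd diffs: -10, -16, -22, -28.
3rd diffs: -6, -6, -6 (constant).
Newton forward-difference form: t_j = 3 + (-2)·C(j-1,1) + (-10)·C(j-1,2) + (-6)·C(j-1,3).
At j = 17: j-1 = 16, so t_{17} = 3 - 32 - 1200 - 3360 = -4589.

-4589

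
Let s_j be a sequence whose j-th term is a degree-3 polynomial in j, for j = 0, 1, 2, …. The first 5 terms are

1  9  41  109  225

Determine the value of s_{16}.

9729

1st diffs: 8, 32, 68, 116.
2nd diffs: 24, 36, 48.
3rd diffs: 12, 12 (constant).
Newton forward-difference form: s_j = 1 + 8·C(j,1) + 24·C(j,2) + 12·C(j,3).
At j = 16: j = 16, so s_{16} = 1 + 128 + 2880 + 6720 = 9729.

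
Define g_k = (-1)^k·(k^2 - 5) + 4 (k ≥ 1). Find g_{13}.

(-1)^13 = -1; k^2 - 5 at k=13 is 164; so g_{13} = -160.

-160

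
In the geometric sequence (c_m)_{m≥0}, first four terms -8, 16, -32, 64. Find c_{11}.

Common ratio r = -2.
c_m = (-8)·(-2)^(m-0).
c_{11} = (-8)·(-2)^11 = 16384.

16384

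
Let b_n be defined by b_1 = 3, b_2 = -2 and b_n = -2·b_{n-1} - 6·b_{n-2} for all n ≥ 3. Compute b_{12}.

Iterate the recurrence:
b_3 = -14, b_4 = 40, b_5 = 4, b_6 = -248, b_7 = 472, b_8 = 544, b_9 = -3920, b_{10} = 4576, b_{11} = 14368, b_{12} = -56192.

-56192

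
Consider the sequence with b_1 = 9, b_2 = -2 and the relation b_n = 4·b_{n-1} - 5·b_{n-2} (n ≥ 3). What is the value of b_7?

Step forward from the initial values:
b_3 = -53;  b_4 = -202;  b_5 = -543;  b_6 = -1162;  b_7 = -1933.

-1933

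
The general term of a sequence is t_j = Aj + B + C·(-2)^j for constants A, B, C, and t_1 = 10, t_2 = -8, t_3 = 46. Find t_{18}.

-1048472

Plug in j = 1, 2, 3: A + B - 2C = 10; 2A + B + 4C = -8; 3A + B - 8C = 46.
Subtracting the first from the second: A + 6C = -18.
Subtracting the second from the third: A - 12C = 54.
Solving: C = -4, A = 6, then B = -4.
Hence t_{18} = 6·18 + (-4) + (-4)·262144 = -1048472.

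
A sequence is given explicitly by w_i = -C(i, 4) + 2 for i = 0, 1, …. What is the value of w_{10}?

C(10, 4) = 210, so w_{10} = -208.

-208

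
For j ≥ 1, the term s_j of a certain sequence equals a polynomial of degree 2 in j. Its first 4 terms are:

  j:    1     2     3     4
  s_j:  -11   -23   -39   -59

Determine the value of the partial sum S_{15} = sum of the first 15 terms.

-3245

1st diffs: -12, -16, -20.
2nd diffs: -4, -4 (constant).
So s_j = -2j^2 - 6j - 3.
Continuing: …, -83, -111, -143, -179, …, s_{15} = -543.
Summing j = 1..15 (15 terms) gives -3245.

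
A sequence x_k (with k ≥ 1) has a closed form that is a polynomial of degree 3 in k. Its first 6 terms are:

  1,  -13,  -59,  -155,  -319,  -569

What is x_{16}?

1st diffs: -14, -46, -96, -164, -250.
2nd diffs: -32, -50, -68, -86.
3rd diffs: -18, -18, -18 (constant).
Newton forward-difference form: x_k = 1 + (-14)·C(k-1,1) + (-32)·C(k-1,2) + (-18)·C(k-1,3).
At k = 16: k-1 = 15, so x_{16} = 1 - 210 - 3360 - 8190 = -11759.

-11759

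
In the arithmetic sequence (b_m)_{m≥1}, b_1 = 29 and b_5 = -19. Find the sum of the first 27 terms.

-3429

Common difference d = (-19 - 29) / (5 - 1) = -12.
b_m = 29 + (m - 1)·(-12).
b_{27} = -283; S = 27·(29 + (-283))/2 = -3429.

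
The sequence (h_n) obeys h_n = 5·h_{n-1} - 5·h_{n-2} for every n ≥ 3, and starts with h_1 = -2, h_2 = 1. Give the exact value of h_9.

49375

Compute successive terms:
h_3 = 15, h_4 = 70, h_5 = 275, h_6 = 1025, h_7 = 3750, h_8 = 13625, h_9 = 49375.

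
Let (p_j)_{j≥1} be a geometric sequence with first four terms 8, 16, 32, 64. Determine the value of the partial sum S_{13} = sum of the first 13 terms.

Common ratio r = 2.
p_j = 8·2^(j-1).
S = 8·(2^13 - 1)/(2 - 1) = 8·(8192 - 1)/(1) = 65528.

65528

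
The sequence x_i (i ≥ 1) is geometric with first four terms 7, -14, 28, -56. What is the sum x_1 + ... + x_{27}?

313174701

Common ratio r = -2.
x_i = 7·(-2)^(i-1).
S = 7·((-2)^27 - 1)/(-2 - 1) = 7·(-134217728 - 1)/(-3) = 313174701.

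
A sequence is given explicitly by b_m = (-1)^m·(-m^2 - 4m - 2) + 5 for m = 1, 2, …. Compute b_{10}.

-137

(-1)^10 = 1; -m^2 - 4m - 2 at m=10 is -142; so b_{10} = -137.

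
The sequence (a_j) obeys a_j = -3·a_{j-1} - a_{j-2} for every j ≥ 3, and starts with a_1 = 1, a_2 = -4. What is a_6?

Iterate the recurrence:
a_3 = 11;  a_4 = -29;  a_5 = 76;  a_6 = -199.

-199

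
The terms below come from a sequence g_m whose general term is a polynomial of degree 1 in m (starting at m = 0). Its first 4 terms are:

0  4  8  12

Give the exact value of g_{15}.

60

1st diffs: 4, 4, 4 (constant).
So g_m = 4m.
Evaluating at m = 15 gives g_{15} = 60.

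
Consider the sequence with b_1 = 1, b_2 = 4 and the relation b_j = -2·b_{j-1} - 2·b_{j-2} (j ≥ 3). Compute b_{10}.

64

b_3 = -10;  b_4 = 12;  b_5 = -4;  b_6 = -16;  b_7 = 40;  b_8 = -48;  b_9 = 16;  b_{10} = 64.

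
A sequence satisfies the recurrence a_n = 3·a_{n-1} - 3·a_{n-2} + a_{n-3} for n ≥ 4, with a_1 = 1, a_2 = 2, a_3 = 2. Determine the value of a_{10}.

-26

Step forward from the initial values:
a_4 = 1  a_5 = -1  a_6 = -4  a_7 = -8  a_8 = -13  a_9 = -19  a_{10} = -26.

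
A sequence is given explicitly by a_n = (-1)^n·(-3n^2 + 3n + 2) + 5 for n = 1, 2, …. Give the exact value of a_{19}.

(-1)^19 = -1; -3n^2 + 3n + 2 at n=19 is -1024; so a_{19} = 1029.

1029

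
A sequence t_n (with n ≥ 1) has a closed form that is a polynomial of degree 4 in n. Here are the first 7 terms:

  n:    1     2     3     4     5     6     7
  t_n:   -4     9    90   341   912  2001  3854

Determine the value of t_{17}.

152844

1st diffs: 13, 81, 251, 571, 1089, 1853.
2nd diffs: 68, 170, 320, 518, 764.
3rd diffs: 102, 150, 198, 246.
4th diffs: 48, 48, 48 (constant).
So t_n = 2n^4 - 3n^3 + 2n^2 - 2n - 3.
Evaluating at n = 17 gives t_{17} = 152844.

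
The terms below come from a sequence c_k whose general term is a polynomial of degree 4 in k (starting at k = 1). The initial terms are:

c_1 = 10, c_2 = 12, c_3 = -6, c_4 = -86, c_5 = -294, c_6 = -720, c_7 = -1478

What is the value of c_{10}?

-7244

1st diffs: 2, -18, -80, -208, -426, -758.
2nd diffs: -20, -62, -128, -218, -332.
3rd diffs: -42, -66, -90, -114.
4th diffs: -24, -24, -24 (constant).
Newton forward-difference form: c_k = 10 + 2·C(k-1,1) + (-20)·C(k-1,2) + (-42)·C(k-1,3) + (-24)·C(k-1,4).
At k = 10: k-1 = 9, so c_{10} = 10 + 18 - 720 - 3528 - 3024 = -7244.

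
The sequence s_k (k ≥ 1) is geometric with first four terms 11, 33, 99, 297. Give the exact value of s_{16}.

Common ratio r = 3.
s_k = 11·3^(k-1).
s_{16} = 11·3^15 = 157837977.

157837977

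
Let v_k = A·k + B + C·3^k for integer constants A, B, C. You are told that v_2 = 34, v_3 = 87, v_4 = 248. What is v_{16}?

129140156

At k = 2, 3, 4: 2A + B + 9C = 34; 3A + B + 27C = 87; 4A + B + 81C = 248.
Subtracting the first from the second: A + 18C = 53.
Subtracting the second from the third: A + 54C = 161.
Solving: C = 3, A = -1, then B = 9.
Hence v_{16} = -1·16 + 9 + 3·43046721 = 129140156.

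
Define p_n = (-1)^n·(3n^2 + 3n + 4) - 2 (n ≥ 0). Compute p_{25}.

-1956

(-1)^25 = -1; 3n^2 + 3n + 4 at n=25 is 1954; so p_{25} = -1956.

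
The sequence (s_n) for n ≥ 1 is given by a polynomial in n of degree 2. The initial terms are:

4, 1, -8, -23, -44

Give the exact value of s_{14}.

-503

1st diffs: -3, -9, -15, -21.
2nd diffs: -6, -6, -6 (constant).
Newton forward-difference form: s_n = 4 + (-3)·C(n-1,1) + (-6)·C(n-1,2).
At n = 14: n-1 = 13, so s_{14} = 4 - 39 - 468 = -503.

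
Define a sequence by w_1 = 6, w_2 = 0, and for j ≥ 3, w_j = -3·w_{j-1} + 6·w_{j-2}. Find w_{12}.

-16000092

Step forward from the initial values:
w_3 = 36; w_4 = -108; w_5 = 540; w_6 = -2268; w_7 = 10044; w_8 = -43740; w_9 = 191484; w_{10} = -836892; w_{11} = 3659580; w_{12} = -16000092.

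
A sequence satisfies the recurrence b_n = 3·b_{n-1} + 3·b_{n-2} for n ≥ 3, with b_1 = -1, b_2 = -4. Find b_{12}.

-2432187

Step forward from the initial values:
b_3 = -15  b_4 = -57  b_5 = -216  b_6 = -819  b_7 = -3105  b_8 = -11772  b_9 = -44631  b_{10} = -169209  b_{11} = -641520  b_{12} = -2432187.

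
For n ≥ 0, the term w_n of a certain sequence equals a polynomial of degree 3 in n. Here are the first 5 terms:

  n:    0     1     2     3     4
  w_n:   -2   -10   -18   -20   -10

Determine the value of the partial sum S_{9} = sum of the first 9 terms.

450

1st diffs: -8, -8, -2, 10.
2nd diffs: 0, 6, 12.
3rd diffs: 6, 6 (constant).
So w_n = n^3 - 3n^2 - 6n - 2.
Continuing: 18, 70, 152, 270.
Summing n = 0..8 (9 terms) gives 450.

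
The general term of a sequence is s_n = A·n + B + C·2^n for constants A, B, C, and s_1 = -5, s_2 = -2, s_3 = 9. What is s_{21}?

At n = 1, 2, 3: A + B + 2C = -5; 2A + B + 4C = -2; 3A + B + 8C = 9.
Subtracting the first from the second: A + 2C = 3.
Subtracting the second from the third: A + 4C = 11.
Solving: C = 4, A = -5, then B = -8.
So s_n = -5·n + (-8) + 4·2^n; at n=21 this is 8388495.

8388495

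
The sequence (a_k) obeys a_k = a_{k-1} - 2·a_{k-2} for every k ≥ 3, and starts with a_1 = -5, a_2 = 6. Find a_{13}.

a_3 = 16  a_4 = 4  a_5 = -28  …  a_{10} = -132  a_{11} = -236  a_{12} = 28  a_{13} = 500.

500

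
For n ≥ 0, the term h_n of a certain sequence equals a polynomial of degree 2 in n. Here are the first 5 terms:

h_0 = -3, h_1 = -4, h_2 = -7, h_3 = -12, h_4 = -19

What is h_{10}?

1st diffs: -1, -3, -5, -7.
2nd diffs: -2, -2, -2 (constant).
Newton forward-difference form: h_n = -3 + (-1)·C(n,1) + (-2)·C(n,2).
At n = 10: n = 10, so h_{10} = -3 - 10 - 90 = -103.

-103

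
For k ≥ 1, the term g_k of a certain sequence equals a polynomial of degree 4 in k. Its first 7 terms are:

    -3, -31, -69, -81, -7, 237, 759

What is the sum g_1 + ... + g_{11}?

1st diffs: -28, -38, -12, 74, 244, 522.
2nd diffs: -10, 26, 86, 170, 278.
3rd diffs: 36, 60, 84, 108.
4th diffs: 24, 24, 24 (constant).
So g_k = k^4 - 4k^3 - 6k^2 + 3k + 3.
Continuing: 1691, 3189, 5433, 8627.
Summing k = 1..11 (11 terms) gives 19745.

19745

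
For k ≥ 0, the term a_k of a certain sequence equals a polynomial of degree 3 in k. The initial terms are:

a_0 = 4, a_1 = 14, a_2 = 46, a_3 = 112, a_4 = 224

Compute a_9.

1894

1st diffs: 10, 32, 66, 112.
2nd diffs: 22, 34, 46.
3rd diffs: 12, 12 (constant).
So a_k = 2k^3 + 5k^2 + 3k + 4.
Evaluating at k = 9 gives a_9 = 1894.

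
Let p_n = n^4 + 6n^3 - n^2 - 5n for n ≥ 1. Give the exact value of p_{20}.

207500

p_{20} = 1·20^4 + 6·20^3 - 1·20^2 - 5·20 = 207500.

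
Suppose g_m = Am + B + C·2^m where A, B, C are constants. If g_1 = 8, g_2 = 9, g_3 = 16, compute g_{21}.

6291358

At m = 1, 2, 3: A + B + 2C = 8; 2A + B + 4C = 9; 3A + B + 8C = 16.
Subtracting the first from the second: A + 2C = 1.
Subtracting the second from the third: A + 4C = 7.
Solving: C = 3, A = -5, then B = 7.
Therefore g_{21} = -105 + 7 + 3·2097152 = 6291358.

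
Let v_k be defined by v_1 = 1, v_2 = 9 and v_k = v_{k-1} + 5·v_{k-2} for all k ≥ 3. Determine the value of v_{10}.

Applying the relation repeatedly:
v_3 = 14; v_4 = 59; v_5 = 129; v_6 = 424; v_7 = 1069; v_8 = 3189; v_9 = 8534; v_{10} = 24479.

24479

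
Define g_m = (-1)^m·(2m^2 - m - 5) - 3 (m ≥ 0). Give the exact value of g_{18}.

(-1)^18 = 1; 2m^2 - m - 5 at m=18 is 625; so g_{18} = 622.

622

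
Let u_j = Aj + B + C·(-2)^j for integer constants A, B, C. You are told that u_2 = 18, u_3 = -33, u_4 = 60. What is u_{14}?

At j = 2, 3, 4: 2A + B + 4C = 18; 3A + B - 8C = -33; 4A + B + 16C = 60.
Subtracting the first from the second: A - 12C = -51.
Subtracting the second from the third: A + 24C = 93.
Solving: C = 4, A = -3, then B = 8.
Therefore u_{14} = -42 + 8 + 4·16384 = 65502.

65502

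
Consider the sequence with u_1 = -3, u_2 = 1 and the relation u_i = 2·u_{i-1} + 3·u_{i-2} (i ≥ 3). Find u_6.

u_3 = -7; u_4 = -11; u_5 = -43; u_6 = -119.
(Characteristic roots are 3 and -1.)

-119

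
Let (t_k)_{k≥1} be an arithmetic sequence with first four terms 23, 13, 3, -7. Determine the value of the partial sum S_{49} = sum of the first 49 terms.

Common difference d = -10.
t_k = 23 + (k - 1)·(-10).
t_{49} = -457; S = 49·(23 + (-457))/2 = -10633.

-10633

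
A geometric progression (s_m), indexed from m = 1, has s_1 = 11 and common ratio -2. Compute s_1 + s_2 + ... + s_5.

s_m = 11·(-2)^(m-1).
S = 11·((-2)^5 - 1)/(-2 - 1) = 11·(-32 - 1)/(-3) = 121.

121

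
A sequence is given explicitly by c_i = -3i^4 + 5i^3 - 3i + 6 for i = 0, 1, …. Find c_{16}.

-176170

c_{16} = -3·16^4 + 5·16^3 - 3·16 + 6 = -176170.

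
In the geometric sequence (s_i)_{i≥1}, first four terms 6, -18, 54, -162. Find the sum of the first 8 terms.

-9840

Common ratio r = -3.
s_i = 6·(-3)^(i-1).
S = 6·((-3)^8 - 1)/(-3 - 1) = 6·(6561 - 1)/(-4) = -9840.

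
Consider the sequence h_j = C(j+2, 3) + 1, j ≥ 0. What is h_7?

85

C(9, 3) = 84, so h_7 = 85.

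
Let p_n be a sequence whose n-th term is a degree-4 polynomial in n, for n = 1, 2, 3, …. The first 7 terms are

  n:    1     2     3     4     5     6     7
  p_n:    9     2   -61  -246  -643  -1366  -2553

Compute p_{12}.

-21958

1st diffs: -7, -63, -185, -397, -723, -1187.
2nd diffs: -56, -122, -212, -326, -464.
3rd diffs: -66, -90, -114, -138.
4th diffs: -24, -24, -24 (constant).
Newton forward-difference form: p_n = 9 + (-7)·C(n-1,1) + (-56)·C(n-1,2) + (-66)·C(n-1,3) + (-24)·C(n-1,4).
At n = 12: n-1 = 11, so p_{12} = 9 - 77 - 3080 - 10890 - 7920 = -21958.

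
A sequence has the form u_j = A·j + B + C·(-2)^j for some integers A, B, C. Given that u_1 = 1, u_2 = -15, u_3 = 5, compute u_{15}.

At j = 1, 2, 3: A + B - 2C = 1; 2A + B + 4C = -15; 3A + B - 8C = 5.
Subtracting the first from the second: A + 6C = -16.
Subtracting the second from the third: A - 12C = 20.
Solving: C = -2, A = -4, then B = 1.
Hence u_{15} = -4·15 + 1 + (-2)·(-32768) = 65477.

65477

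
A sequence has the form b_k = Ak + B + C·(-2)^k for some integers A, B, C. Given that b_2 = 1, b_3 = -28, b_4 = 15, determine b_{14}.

At k = 2, 3, 4: 2A + B + 4C = 1; 3A + B - 8C = -28; 4A + B + 16C = 15.
Subtracting the first from the second: A - 12C = -29.
Subtracting the second from the third: A + 24C = 43.
Solving: C = 2, A = -5, then B = 3.
Hence b_{14} = -5·14 + 3 + 2·16384 = 32701.

32701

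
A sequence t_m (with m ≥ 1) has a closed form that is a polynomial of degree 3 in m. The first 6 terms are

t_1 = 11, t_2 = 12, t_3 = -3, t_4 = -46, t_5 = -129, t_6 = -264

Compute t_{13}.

1st diffs: 1, -15, -43, -83, -135.
2nd diffs: -16, -28, -40, -52.
3rd diffs: -12, -12, -12 (constant).
Newton forward-difference form: t_m = 11 + 1·C(m-1,1) + (-16)·C(m-1,2) + (-12)·C(m-1,3).
At m = 13: m-1 = 12, so t_{13} = 11 + 12 - 1056 - 2640 = -3673.

-3673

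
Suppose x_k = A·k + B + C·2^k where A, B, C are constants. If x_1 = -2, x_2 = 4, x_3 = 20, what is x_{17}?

Plug in k = 1, 2, 3: A + B + 2C = -2; 2A + B + 4C = 4; 3A + B + 8C = 20.
Subtracting the first from the second: A + 2C = 6.
Subtracting the second from the third: A + 4C = 16.
Solving: C = 5, A = -4, then B = -8.
So x_k = -4·k + (-8) + 5·2^k; at k=17 this is 655284.

655284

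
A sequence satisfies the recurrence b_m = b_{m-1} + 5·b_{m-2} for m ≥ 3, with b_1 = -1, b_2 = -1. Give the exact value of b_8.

Compute successive terms:
b_3 = -6; b_4 = -11; b_5 = -41; b_6 = -96; b_7 = -301; b_8 = -781.

-781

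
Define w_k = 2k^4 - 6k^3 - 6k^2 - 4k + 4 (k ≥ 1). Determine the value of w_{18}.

w_{18} = 2·18^4 - 6·18^3 - 6·18^2 - 4·18 + 4 = 172948.

172948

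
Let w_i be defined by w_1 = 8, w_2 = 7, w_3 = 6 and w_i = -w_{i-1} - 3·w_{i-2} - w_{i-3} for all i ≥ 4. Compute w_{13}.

3334

w_4 = -35  w_5 = 10  w_6 = 89  w_7 = -84  w_8 = -193  w_9 = 356  w_{10} = 307  w_{11} = -1182  w_{12} = -95  w_{13} = 3334.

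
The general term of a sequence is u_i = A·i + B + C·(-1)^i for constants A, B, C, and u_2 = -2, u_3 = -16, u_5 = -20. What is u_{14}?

The three given values yield: 2A + B + C = -2; 3A + B - C = -16; 5A + B - C = -20.
Subtracting the first from the second: A - 2C = -14.
Subtracting the second from the third: 2A = -4.
Solving: C = 6, A = -2, then B = -4.
So u_i = -2·i + (-4) + 6·(-1)^i; at i=14 this is -26.

-26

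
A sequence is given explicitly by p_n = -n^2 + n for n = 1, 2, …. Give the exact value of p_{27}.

p_{27} = -1·27^2 + 1·27 = -702.

-702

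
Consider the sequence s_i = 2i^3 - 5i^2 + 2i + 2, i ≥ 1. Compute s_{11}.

2081

s_{11} = 2·11^3 - 5·11^2 + 2·11 + 2 = 2081.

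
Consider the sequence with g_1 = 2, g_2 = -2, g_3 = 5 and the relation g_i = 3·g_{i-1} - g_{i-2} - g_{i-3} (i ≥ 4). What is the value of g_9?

g_4 = 15; g_5 = 42; g_6 = 106; g_7 = 261; g_8 = 635; g_9 = 1538.

1538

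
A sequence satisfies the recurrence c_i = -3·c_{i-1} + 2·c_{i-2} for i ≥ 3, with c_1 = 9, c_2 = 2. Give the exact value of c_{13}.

3085416

Step forward from the initial values:
c_3 = 12  c_4 = -32  c_5 = 120  …  c_{10} = -68296  c_{11} = 243240  c_{12} = -866312  c_{13} = 3085416.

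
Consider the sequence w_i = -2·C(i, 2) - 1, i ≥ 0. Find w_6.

C(6, 2) = 15, so w_6 = -31.

-31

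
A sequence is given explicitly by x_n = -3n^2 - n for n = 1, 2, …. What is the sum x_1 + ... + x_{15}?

-3840

Over n = 1..15: Σn = 120, Σn² = 1240.
Total = (-3)·1240 + (-1)·120 = -3840.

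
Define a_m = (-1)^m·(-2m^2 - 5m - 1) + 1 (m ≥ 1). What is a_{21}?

(-1)^21 = -1; -2m^2 - 5m - 1 at m=21 is -988; so a_{21} = 989.

989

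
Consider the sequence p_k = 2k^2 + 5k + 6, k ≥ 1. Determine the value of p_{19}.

p_{19} = 2·19^2 + 5·19 + 6 = 823.

823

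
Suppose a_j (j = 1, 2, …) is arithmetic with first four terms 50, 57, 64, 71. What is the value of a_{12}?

Common difference d = 7.
a_j = 50 + (j - 1)·7.
a_{12} = 50 + 11·7 = 127.

127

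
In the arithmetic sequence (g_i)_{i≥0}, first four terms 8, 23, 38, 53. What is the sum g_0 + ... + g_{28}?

6322

Common difference d = 15.
g_i = 8 + (i - 0)·15.
g_{28} = 428; S = 29·(8 + 428)/2 = 6322.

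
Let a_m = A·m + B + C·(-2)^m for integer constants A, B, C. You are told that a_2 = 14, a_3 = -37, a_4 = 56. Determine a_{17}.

-524335

Write the equations: 2A + B + 4C = 14; 3A + B - 8C = -37; 4A + B + 16C = 56.
Subtracting the first from the second: A - 12C = -51.
Subtracting the second from the third: A + 24C = 93.
Solving: C = 4, A = -3, then B = 4.
So a_m = -3·m + 4 + 4·(-2)^m; at m=17 this is -524335.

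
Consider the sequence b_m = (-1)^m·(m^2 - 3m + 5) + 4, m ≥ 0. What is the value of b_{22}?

(-1)^22 = 1; m^2 - 3m + 5 at m=22 is 423; so b_{22} = 427.

427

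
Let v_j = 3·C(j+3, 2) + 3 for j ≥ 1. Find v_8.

C(11, 2) = 55, so v_8 = 168.

168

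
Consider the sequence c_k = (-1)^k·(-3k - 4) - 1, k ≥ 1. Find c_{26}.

(-1)^26 = 1; -3k - 4 at k=26 is -82; so c_{26} = -83.

-83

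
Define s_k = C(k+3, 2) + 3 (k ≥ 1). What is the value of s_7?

48

C(10, 2) = 45, so s_7 = 48.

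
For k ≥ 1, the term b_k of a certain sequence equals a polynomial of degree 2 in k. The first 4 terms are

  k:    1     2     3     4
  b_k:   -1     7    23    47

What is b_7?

167

1st diffs: 8, 16, 24.
2nd diffs: 8, 8 (constant).
So b_k = 4k^2 - 4k - 1.
Evaluating at k = 7 gives b_7 = 167.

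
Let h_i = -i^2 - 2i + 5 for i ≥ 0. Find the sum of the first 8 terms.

-156

Over i = 0..7: Σi = 28, Σi² = 140.
Total = (-1)·140 + (-2)·28 + (5)·8 = -156.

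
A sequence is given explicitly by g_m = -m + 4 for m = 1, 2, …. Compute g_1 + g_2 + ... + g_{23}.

Over m = 1..23: Σm = 276.
Total = (-1)·276 + (4)·23 = -184.

-184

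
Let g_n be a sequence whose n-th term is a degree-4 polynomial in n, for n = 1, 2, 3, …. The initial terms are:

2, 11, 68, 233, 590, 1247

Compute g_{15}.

50360

1st diffs: 9, 57, 165, 357, 657.
2nd diffs: 48, 108, 192, 300.
3rd diffs: 60, 84, 108.
4th diffs: 24, 24 (constant).
So g_n = n^4 - n^2 - 3n + 5.
Evaluating at n = 15 gives g_{15} = 50360.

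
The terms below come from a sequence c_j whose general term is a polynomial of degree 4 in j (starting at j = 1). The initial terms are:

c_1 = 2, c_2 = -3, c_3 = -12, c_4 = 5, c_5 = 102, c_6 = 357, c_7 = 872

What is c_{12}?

12597

1st diffs: -5, -9, 17, 97, 255, 515.
2nd diffs: -4, 26, 80, 158, 260.
3rd diffs: 30, 54, 78, 102.
4th diffs: 24, 24, 24 (constant).
So c_j = j^4 - 5j^3 + 3j^2 + 6j - 3.
Evaluating at j = 12 gives c_{12} = 12597.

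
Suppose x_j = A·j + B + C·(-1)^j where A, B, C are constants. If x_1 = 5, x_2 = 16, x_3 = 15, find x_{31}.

155

Plug in j = 1, 2, 3: A + B - C = 5; 2A + B + C = 16; 3A + B - C = 15.
Subtracting the first from the second: A + 2C = 11.
Subtracting the second from the third: A - 2C = -1.
Solving: C = 3, A = 5, then B = 3.
Therefore x_{31} = 155 + 3 + 3·(-1) = 155.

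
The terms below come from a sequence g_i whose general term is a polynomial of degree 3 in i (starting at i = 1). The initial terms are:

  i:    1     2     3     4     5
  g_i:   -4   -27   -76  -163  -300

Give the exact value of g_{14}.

-5763

1st diffs: -23, -49, -87, -137.
2nd diffs: -26, -38, -50.
3rd diffs: -12, -12 (constant).
Newton forward-difference form: g_i = -4 + (-23)·C(i-1,1) + (-26)·C(i-1,2) + (-12)·C(i-1,3).
At i = 14: i-1 = 13, so g_{14} = -4 - 299 - 2028 - 3432 = -5763.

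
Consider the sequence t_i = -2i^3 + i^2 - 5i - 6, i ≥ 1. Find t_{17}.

t_{17} = -2·17^3 + 1·17^2 - 5·17 - 6 = -9628.

-9628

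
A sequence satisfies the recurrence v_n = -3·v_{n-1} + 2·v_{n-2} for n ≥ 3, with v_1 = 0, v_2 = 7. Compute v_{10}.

156541

v_3 = -21  v_4 = 77  v_5 = -273  v_6 = 973  v_7 = -3465  v_8 = 12341  v_9 = -43953  v_{10} = 156541.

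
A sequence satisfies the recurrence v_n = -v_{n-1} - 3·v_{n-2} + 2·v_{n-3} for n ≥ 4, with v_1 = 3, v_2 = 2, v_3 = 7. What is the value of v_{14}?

v_4 = -7;  v_5 = -10;  v_6 = 45;  …;  v_{11} = -1178;  v_{12} = 1733;  v_{13} = 1835;  v_{14} = -9390.

-9390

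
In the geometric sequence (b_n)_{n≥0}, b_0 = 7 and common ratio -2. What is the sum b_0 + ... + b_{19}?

-2446675

b_n = 7·(-2)^(n-0).
S = 7·((-2)^20 - 1)/(-2 - 1) = 7·(1048576 - 1)/(-3) = -2446675.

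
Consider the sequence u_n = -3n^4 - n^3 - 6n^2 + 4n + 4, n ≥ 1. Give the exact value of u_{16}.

-202172

u_{16} = -3·16^4 - 1·16^3 - 6·16^2 + 4·16 + 4 = -202172.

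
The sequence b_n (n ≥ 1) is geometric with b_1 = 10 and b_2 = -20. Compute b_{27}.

Common ratio r = -2.
b_n = 10·(-2)^(n-1).
b_{27} = 10·(-2)^26 = 671088640.

671088640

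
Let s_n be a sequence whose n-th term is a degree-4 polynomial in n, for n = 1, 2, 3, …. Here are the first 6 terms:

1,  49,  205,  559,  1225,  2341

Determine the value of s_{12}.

29239

1st diffs: 48, 156, 354, 666, 1116.
2nd diffs: 108, 198, 312, 450.
3rd diffs: 90, 114, 138.
4th diffs: 24, 24 (constant).
Newton forward-difference form: s_n = 1 + 48·C(n-1,1) + 108·C(n-1,2) + 90·C(n-1,3) + 24·C(n-1,4).
At n = 12: n-1 = 11, so s_{12} = 1 + 528 + 5940 + 14850 + 7920 = 29239.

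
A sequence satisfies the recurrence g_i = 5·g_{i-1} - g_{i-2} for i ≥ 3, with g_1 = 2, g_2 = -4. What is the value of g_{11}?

-6145852

Compute successive terms:
g_3 = -22  g_4 = -106  g_5 = -508  g_6 = -2434  g_7 = -11662  g_8 = -55876  g_9 = -267718  g_{10} = -1282714  g_{11} = -6145852.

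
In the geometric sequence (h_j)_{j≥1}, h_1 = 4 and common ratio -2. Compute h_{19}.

h_j = 4·(-2)^(j-1).
h_{19} = 4·(-2)^18 = 1048576.

1048576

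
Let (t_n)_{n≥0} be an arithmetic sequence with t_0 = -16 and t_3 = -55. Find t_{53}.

-705

Common difference d = (-55 - (-16)) / (3 - 0) = -13.
t_n = -16 + (n - 0)·(-13).
t_{53} = -16 + 53·(-13) = -705.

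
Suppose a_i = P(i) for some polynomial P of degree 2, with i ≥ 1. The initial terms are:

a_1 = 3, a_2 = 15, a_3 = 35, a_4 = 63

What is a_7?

195

1st diffs: 12, 20, 28.
2nd diffs: 8, 8 (constant).
Newton forward-difference form: a_i = 3 + 12·C(i-1,1) + 8·C(i-1,2).
At i = 7: i-1 = 6, so a_7 = 3 + 72 + 120 = 195.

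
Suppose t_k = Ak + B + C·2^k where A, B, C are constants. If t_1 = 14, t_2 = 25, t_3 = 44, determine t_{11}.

Plug in k = 1, 2, 3: A + B + 2C = 14; 2A + B + 4C = 25; 3A + B + 8C = 44.
Subtracting the first from the second: A + 2C = 11.
Subtracting the second from the third: A + 4C = 19.
Solving: C = 4, A = 3, then B = 3.
Therefore t_{11} = 33 + 3 + 4·2048 = 8228.

8228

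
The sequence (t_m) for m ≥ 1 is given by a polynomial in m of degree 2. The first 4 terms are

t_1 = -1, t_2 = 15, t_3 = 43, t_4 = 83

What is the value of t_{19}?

1st diffs: 16, 28, 40.
2nd diffs: 12, 12 (constant).
So t_m = 6m^2 - 2m - 5.
Evaluating at m = 19 gives t_{19} = 2123.

2123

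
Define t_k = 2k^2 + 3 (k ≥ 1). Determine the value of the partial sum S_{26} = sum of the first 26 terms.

12480

Over k = 1..26: Σk = 351, Σk² = 6201.
Total = (2)·6201 + (3)·26 = 12480.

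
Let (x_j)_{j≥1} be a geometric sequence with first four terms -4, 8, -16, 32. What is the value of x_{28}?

536870912

Common ratio r = -2.
x_j = (-4)·(-2)^(j-1).
x_{28} = (-4)·(-2)^27 = 536870912.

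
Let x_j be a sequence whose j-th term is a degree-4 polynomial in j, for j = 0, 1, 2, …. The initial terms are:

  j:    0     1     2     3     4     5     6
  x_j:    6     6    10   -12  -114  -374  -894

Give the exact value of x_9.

-5394

1st diffs: 0, 4, -22, -102, -260, -520.
2nd diffs: 4, -26, -80, -158, -260.
3rd diffs: -30, -54, -78, -102.
4th diffs: -24, -24, -24 (constant).
Newton forward-difference form: x_j = 6 + 4·C(j,2) + (-30)·C(j,3) + (-24)·C(j,4).
At j = 9: j = 9, so x_9 = 6 + 144 - 2520 - 3024 = -5394.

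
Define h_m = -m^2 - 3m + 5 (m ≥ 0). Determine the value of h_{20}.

-455

h_{20} = -1·20^2 - 3·20 + 5 = -455.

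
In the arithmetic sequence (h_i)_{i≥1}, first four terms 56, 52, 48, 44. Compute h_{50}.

-140

Common difference d = -4.
h_i = 56 + (i - 1)·(-4).
h_{50} = 56 + 49·(-4) = -140.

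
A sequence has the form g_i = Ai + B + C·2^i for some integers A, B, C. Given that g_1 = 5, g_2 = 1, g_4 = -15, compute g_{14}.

-16403

At i = 1, 2, 4: A + B + 2C = 5; 2A + B + 4C = 1; 4A + B + 16C = -15.
Subtracting the first from the second: A + 2C = -4.
Subtracting the second from the third: 2A + 12C = -16.
Solving: C = -1, A = -2, then B = 9.
So g_i = -2·i + 9 + (-1)·2^i; at i=14 this is -16403.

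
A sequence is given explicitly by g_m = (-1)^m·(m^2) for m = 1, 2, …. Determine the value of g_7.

(-1)^7 = -1; m^2 at m=7 is 49; so g_7 = -49.

-49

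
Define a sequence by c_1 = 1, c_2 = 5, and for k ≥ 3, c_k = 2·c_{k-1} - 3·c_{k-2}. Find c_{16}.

9791

Compute successive terms:
c_3 = 7;  c_4 = -1;  c_5 = -23;  …;  c_{13} = -1511;  c_{14} = 725;  c_{15} = 5983;  c_{16} = 9791.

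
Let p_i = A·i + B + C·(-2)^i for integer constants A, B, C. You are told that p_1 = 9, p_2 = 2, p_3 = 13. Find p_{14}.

-16390

The three given values yield: A + B - 2C = 9; 2A + B + 4C = 2; 3A + B - 8C = 13.
Subtracting the first from the second: A + 6C = -7.
Subtracting the second from the third: A - 12C = 11.
Solving: C = -1, A = -1, then B = 8.
Therefore p_{14} = -14 + 8 + (-1)·16384 = -16390.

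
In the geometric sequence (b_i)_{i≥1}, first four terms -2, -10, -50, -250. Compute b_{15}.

-12207031250

Common ratio r = 5.
b_i = (-2)·5^(i-1).
b_{15} = (-2)·5^14 = -12207031250.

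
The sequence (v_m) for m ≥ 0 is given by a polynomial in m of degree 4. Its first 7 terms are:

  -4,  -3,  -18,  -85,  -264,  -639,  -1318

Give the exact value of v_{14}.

1st diffs: 1, -15, -67, -179, -375, -679.
2nd diffs: -16, -52, -112, -196, -304.
3rd diffs: -36, -60, -84, -108.
4th diffs: -24, -24, -24 (constant).
So v_m = -m^4 - m^2 + 3m - 4.
Evaluating at m = 14 gives v_{14} = -38574.

-38574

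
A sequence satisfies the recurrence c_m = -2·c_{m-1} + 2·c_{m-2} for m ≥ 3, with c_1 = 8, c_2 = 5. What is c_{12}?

c_3 = 6, c_4 = -2, c_5 = 16, c_6 = -36, c_7 = 104, c_8 = -280, c_9 = 768, c_{10} = -2096, c_{11} = 5728, c_{12} = -15648.

-15648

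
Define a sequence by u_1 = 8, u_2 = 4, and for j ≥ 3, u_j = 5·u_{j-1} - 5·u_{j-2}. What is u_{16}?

Compute successive terms:
u_3 = -20; u_4 = -120; u_5 = -500; …; u_{13} = -15875000; u_{14} = -57437500; u_{15} = -207812500; u_{16} = -751875000.

-751875000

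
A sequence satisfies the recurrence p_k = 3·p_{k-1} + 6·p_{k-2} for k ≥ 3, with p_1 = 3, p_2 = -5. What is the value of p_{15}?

Compute successive terms:
p_3 = 3; p_4 = -21; p_5 = -45; …; p_{12} = -1716309; p_{13} = -7503597; p_{14} = -32808645; p_{15} = -143447517.

-143447517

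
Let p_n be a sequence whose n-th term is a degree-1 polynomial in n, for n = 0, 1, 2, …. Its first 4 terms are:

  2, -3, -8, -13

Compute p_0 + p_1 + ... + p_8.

-162

1st diffs: -5, -5, -5 (constant).
So p_n = -5n + 2.
Continuing: …, -18, -23, -28, -33, …, p_8 = -38.
Summing n = 0..8 (9 terms) gives -162.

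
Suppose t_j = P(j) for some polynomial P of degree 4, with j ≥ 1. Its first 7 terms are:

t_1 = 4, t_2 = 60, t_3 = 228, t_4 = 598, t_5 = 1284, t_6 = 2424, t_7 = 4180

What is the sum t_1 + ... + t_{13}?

131690

1st diffs: 56, 168, 370, 686, 1140, 1756.
2nd diffs: 112, 202, 316, 454, 616.
3rd diffs: 90, 114, 138, 162.
4th diffs: 24, 24, 24 (constant).
Newton forward-difference form: t_j = 4 + 56·C(j-1,1) + 112·C(j-1,2) + 90·C(j-1,3) + 24·C(j-1,4).
Continuing: …, 6738, 10308, 15124, 21444, …, t_{13} = 39748.
Summing j = 1..13 (13 terms) gives 131690.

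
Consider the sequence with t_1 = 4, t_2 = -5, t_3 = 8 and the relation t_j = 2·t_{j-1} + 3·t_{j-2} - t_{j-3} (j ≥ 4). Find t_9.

1009

Step forward from the initial values:
t_4 = -3;  t_5 = 23;  t_6 = 29;  t_7 = 130;  t_8 = 324;  t_9 = 1009.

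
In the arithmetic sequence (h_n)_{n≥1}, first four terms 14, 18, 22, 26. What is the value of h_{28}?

Common difference d = 4.
h_n = 14 + (n - 1)·4.
h_{28} = 14 + 27·4 = 122.

122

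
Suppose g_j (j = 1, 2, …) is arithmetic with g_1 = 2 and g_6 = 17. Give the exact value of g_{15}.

Common difference d = (17 - 2) / (6 - 1) = 3.
g_j = 2 + (j - 1)·3.
g_{15} = 2 + 14·3 = 44.

44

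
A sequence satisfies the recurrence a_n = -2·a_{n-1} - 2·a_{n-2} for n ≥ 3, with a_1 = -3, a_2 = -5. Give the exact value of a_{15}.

-1024

Applying the relation repeatedly:
a_3 = 16;  a_4 = -22;  a_5 = 12;  …;  a_{12} = -352;  a_{13} = 192;  a_{14} = 320;  a_{15} = -1024.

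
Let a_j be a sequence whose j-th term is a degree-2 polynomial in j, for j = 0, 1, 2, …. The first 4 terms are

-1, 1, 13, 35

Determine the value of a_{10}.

469

1st diffs: 2, 12, 22.
2nd diffs: 10, 10 (constant).
So a_j = 5j^2 - 3j - 1.
Evaluating at j = 10 gives a_{10} = 469.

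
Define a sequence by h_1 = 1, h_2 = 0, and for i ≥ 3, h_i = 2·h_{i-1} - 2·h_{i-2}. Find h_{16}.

256

h_3 = -2, h_4 = -4, h_5 = -4, …, h_{13} = -64, h_{14} = 0, h_{15} = 128, h_{16} = 256.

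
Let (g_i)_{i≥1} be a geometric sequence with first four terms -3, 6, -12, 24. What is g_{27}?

Common ratio r = -2.
g_i = (-3)·(-2)^(i-1).
g_{27} = (-3)·(-2)^26 = -201326592.

-201326592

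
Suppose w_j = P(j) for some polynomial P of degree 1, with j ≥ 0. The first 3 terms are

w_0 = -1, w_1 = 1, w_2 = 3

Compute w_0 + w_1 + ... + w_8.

1st diffs: 2, 2 (constant).
So w_j = 2j - 1.
Continuing: …, 5, 7, 9, 11, …, w_8 = 15.
Summing j = 0..8 (9 terms) gives 63.

63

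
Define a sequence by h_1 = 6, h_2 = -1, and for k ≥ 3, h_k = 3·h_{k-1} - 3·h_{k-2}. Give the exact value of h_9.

567

Compute successive terms:
h_3 = -21;  h_4 = -60;  h_5 = -117;  h_6 = -171;  h_7 = -162;  h_8 = 27;  h_9 = 567.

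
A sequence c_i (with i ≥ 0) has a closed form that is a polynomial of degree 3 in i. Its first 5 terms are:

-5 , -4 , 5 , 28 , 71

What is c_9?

796

1st diffs: 1, 9, 23, 43.
2nd diffs: 8, 14, 20.
3rd diffs: 6, 6 (constant).
Newton forward-difference form: c_i = -5 + 1·C(i,1) + 8·C(i,2) + 6·C(i,3).
At i = 9: i = 9, so c_9 = -5 + 9 + 288 + 504 = 796.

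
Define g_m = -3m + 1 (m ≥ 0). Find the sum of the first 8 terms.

Over m = 0..7: Σm = 28.
Total = (-3)·28 + (1)·8 = -76.

-76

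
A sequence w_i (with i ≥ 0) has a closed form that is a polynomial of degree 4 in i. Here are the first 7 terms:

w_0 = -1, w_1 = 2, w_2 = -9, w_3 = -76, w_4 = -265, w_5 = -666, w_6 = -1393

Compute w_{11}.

-15588

1st diffs: 3, -11, -67, -189, -401, -727.
2nd diffs: -14, -56, -122, -212, -326.
3rd diffs: -42, -66, -90, -114.
4th diffs: -24, -24, -24 (constant).
Newton forward-difference form: w_i = -1 + 3·C(i,1) + (-14)·C(i,2) + (-42)·C(i,3) + (-24)·C(i,4).
At i = 11: i = 11, so w_{11} = -1 + 33 - 770 - 6930 - 7920 = -15588.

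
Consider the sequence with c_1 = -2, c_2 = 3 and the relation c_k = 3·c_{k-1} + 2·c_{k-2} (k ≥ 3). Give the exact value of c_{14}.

6753477

Applying the relation repeatedly:
c_3 = 5; c_4 = 21; c_5 = 73; …; c_{11} = 149489; c_{12} = 532413; c_{13} = 1896217; c_{14} = 6753477.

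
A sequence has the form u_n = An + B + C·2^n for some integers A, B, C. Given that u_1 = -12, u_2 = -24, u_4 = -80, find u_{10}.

Write the equations: A + B + 2C = -12; 2A + B + 4C = -24; 4A + B + 16C = -80.
Subtracting the first from the second: A + 2C = -12.
Subtracting the second from the third: 2A + 12C = -56.
Solving: C = -4, A = -4, then B = 0.
So u_n = -4·n + 0 + (-4)·2^n; at n=10 this is -4136.

-4136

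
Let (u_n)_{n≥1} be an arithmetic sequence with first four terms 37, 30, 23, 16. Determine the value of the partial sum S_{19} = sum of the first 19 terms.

Common difference d = -7.
u_n = 37 + (n - 1)·(-7).
u_{19} = -89; S = 19·(37 + (-89))/2 = -494.

-494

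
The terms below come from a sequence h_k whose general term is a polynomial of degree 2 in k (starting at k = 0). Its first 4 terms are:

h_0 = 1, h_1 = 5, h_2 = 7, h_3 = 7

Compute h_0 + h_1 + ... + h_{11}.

-164

1st diffs: 4, 2, 0.
2nd diffs: -2, -2 (constant).
Newton forward-difference form: h_k = 1 + 4·C(k,1) + (-2)·C(k,2).
Continuing: …, 5, 1, -5, -13, …, h_{11} = -65.
Summing k = 0..11 (12 terms) gives -164.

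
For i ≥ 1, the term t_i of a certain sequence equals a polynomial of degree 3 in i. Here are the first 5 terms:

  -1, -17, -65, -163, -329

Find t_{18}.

-16865

1st diffs: -16, -48, -98, -166.
2nd diffs: -32, -50, -68.
3rd diffs: -18, -18 (constant).
Newton forward-difference form: t_i = -1 + (-16)·C(i-1,1) + (-32)·C(i-1,2) + (-18)·C(i-1,3).
At i = 18: i-1 = 17, so t_{18} = -1 - 272 - 4352 - 12240 = -16865.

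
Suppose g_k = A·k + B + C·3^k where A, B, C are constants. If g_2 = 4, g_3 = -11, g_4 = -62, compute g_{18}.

Write the equations: 2A + B + 9C = 4; 3A + B + 27C = -11; 4A + B + 81C = -62.
Subtracting the first from the second: A + 18C = -15.
Subtracting the second from the third: A + 54C = -51.
Solving: C = -1, A = 3, then B = 7.
So g_k = 3·k + 7 + (-1)·3^k; at k=18 this is -387420428.

-387420428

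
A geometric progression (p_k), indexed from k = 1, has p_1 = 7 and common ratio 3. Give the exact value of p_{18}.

903981141

p_k = 7·3^(k-1).
p_{18} = 7·3^17 = 903981141.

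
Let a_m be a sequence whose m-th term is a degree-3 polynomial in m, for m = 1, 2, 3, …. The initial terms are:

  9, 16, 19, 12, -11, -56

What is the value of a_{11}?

-821

1st diffs: 7, 3, -7, -23, -45.
2nd diffs: -4, -10, -16, -22.
3rd diffs: -6, -6, -6 (constant).
Newton forward-difference form: a_m = 9 + 7·C(m-1,1) + (-4)·C(m-1,2) + (-6)·C(m-1,3).
At m = 11: m-1 = 10, so a_{11} = 9 + 70 - 180 - 720 = -821.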